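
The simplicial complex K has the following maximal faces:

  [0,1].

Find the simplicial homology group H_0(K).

H_0 ≅ Z.

Fix the vertex order 0 < 1 and write every simplex with vertices in increasing order. Then dim K = 1 and the simplices of K are:

  0-simplices (2): [0], [1]
  1-simplices (1): [0,1]

Hence C_0 ≅ Z^2, C_1 ≅ Z^1.

∂_1: C_1 → C_0 sends each edge [p,q] (with p < q) to q − p. For instance
  ∂[0,1] = [1] − [0].
The 2×1 boundary matrix has rank 1 and Smith normal form diag(1).

Now H_k = ker ∂_k / im ∂_{k+1}, so:

  H_0: rank C_0 − rank ∂_1 = 2 − 1 = 1, and the invariant factors of ∂_1 are all 1, so H_0 = Z.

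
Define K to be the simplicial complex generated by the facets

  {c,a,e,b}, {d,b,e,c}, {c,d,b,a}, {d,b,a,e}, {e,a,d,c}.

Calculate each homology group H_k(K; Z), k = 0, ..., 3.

Order the vertices as a < b < c < d < e. Listing each simplex with vertices in this order, K has dimension 3 with simplices:

  0-simplices (5): a, b, c, d, e
  1-simplices (10): ab, ac, ad, ae, bc, bd, be, cd, ce, de
  2-simplices (10): abc, abd, abe, acd, ace, ade, bcd, bce, bde, cde
  3-simplices (5): abcd, abce, abde, acde, bcde

giving chain groups C_0 ≅ Z^5, C_1 ≅ Z^10, C_2 ≅ Z^10, C_3 ≅ Z^5.

The boundary map ∂_1: C_1 → C_0 maps an edge to its endpoints' difference, ∂[p,q] = q − p. For instance
  ∂ad = d − a.
This gives a 5×10 integer matrix of rank 4; reducing to Smith normal form yields diagonal entries (1,1,1,1).

Boundary ∂_2: C_2 → C_1 maps a triangle to the signed sum of its edges. For instance
  ∂abe = be − ae + ab,
  ∂abc = bc − ac + ab.
The 10×10 boundary matrix has rank 6 and Smith normal form diag(1,1,1,1,1,1).

The boundary map ∂_3: C_3 → C_2 sends each 3-simplex σ to the alternating sum Σ_i (−1)^i (σ with its i-th vertex removed). For instance
  ∂abce = bce − ace + abe − abc,
  ∂abde = bde − ade + abe − abd.
This gives a 10×5 integer matrix of rank 4; reducing to Smith normal form yields diagonal entries (1,1,1,1).

Computing H_k = (kernel of ∂_k) / (image of ∂_{k+1}):

  H_0: rank C_0 − rank ∂_1 = 5 − 4 = 1, and the invariant factors of ∂_1 are all 1, so H_0 = Z.
  H_1: rank ker ∂_1 − rank ∂_2 = (10 − 4) − 6 = 0, and the invariant factors of ∂_2 are all 1, so H_1 = 0.
  H_2: rank ker ∂_2 − rank ∂_3 = (10 − 6) − 4 = 0, and the invariant factors of ∂_3 are all 1, so H_2 = 0.
  H_3: rank ker ∂_3 − rank ∂_4 = (5 − 4) − 0 = 1, and there is no ∂_4, so H_3 = Z.

(K is a triangulation of the 3-sphere S^3.)

H_0 = Z,  H_1 = 0,  H_2 = 0,  H_3 = Z.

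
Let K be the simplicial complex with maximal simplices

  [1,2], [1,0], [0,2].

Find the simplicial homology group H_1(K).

H_1 ≅ Z.

Fix the vertex order 0 < 1 < 2 and write every simplex with vertices in increasing order. Then dim K = 1 and the simplices of K are:

  0-simplices (3): [0], [1], [2]
  1-simplices (3): [0,1], [0,2], [1,2]

so the chain groups are C_0 ≅ Z^3, C_1 ≅ Z^3.

∂_1: C_1 → C_0 is given by ∂[p,q] = [q] − [p].
This gives a 3×3 integer matrix of rank 2; reducing to Smith normal form yields diagonal entries (1,1).

Computing H_k = (kernel of ∂_k) / (image of ∂_{k+1}):

  H_1: rank ker ∂_1 − rank ∂_2 = (3 − 2) − 0 = 1, and there is no ∂_2, so H_1 ≅ Z.

(K is a triangulation of the circle S^1.)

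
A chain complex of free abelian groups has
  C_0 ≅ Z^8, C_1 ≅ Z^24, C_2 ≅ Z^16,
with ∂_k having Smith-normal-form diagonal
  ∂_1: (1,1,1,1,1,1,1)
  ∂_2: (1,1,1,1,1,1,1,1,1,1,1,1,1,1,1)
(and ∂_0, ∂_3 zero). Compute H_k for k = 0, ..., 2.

H_0 = Z,  H_1 = Z^2,  H_2 = Z.

H_0: b_0 = 8 − 0 − 7 = 1; torsion from ∂_1 factors > 1: none. So H_0 = Z.
H_1: b_1 = 24 − 7 − 15 = 2; torsion from ∂_2 factors > 1: none. So H_1 = Z^2.
H_2: b_2 = 16 − 15 − 0 = 1; torsion from ∂_3 factors > 1: none. So H_2 = Z.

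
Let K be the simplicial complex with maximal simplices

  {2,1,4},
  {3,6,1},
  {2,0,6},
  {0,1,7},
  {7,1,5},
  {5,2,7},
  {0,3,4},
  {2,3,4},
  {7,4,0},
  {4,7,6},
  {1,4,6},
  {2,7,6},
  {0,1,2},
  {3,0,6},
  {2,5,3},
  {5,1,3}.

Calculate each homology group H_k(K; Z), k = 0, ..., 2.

Take the total order 0 < 1 < 2 < 3 < 4 < 5 < 6 < 7 on the vertex set. Then K (dimension 2) consists of the simplices:

  0-simplices (8): [0], [1], [2], [3], [4], [5], [6], [7]
  1-simplices (24): (24 of them)
  2-simplices (16): [0,1,2], [0,1,7], [0,2,6], [0,3,4], [0,3,6], [0,4,7], [1,2,4], [1,3,5], [1,3,6], [1,4,6], [1,5,7], [2,3,4], [2,3,5], [2,5,7], [2,6,7], [4,6,7]

giving chain groups C_0 ≅ Z^8, C_1 ≅ Z^24, C_2 ≅ Z^16.

The boundary map ∂_1: C_1 → C_0 maps an edge to its endpoints' difference, ∂[p,q] = q − p. For instance
  ∂[1,4] = [4] − [1].
This gives a 8×24 integer matrix of rank 7; reducing to Smith normal form yields diagonal entries (1,1,1,1,1,1,1).

The boundary map ∂_2: C_2 → C_1 acts by ∂[p,q,r] = [q,r] − [p,r] + [p,q]. For instance
  ∂[1,3,6] = [3,6] − [1,6] + [1,3],
  ∂[0,4,7] = [4,7] − [0,7] + [0,4].
The 24×16 boundary matrix has rank 15 and Smith normal form diag(1,1,1,1,1,1,1,1,1,1,1,1,1,1,1).

Computing H_k = (kernel of ∂_k) / (image of ∂_{k+1}):

  H_0: rank C_0 − rank ∂_1 = 8 − 7 = 1, and the invariant factors of ∂_1 are all 1, so H_0 = Z.
  H_1: rank ker ∂_1 − rank ∂_2 = (24 − 7) − 15 = 2, and the invariant factors of ∂_2 are all 1, so H_1 = Z^2.
  H_2: rank ker ∂_2 − rank ∂_3 = (16 − 15) − 0 = 1, and there is no ∂_3, so H_2 = Z.

(K is a triangulation of the torus T^2.)

H_0 = Z,  H_1 = Z^2,  H_2 = Z.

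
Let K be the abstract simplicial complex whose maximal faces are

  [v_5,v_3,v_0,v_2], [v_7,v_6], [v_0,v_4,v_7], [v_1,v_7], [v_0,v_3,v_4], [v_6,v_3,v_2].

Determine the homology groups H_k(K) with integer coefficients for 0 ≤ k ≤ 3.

H_0 ≅ Z,  H_1 ≅ Z,  H_2 = 0,  H_3 = 0.

K has 8 vertices, 14 edges, 7 triangles, 1 3-simplex.
rank ∂_0 = 0, rank ∂_1 = 7 ⇒ b_0 = 8 − 0 − 7 = 1; all invariant factors of ∂_1 are 1 so no torsion. So H_0 ≅ Z.
rank ∂_1 = 7, rank ∂_2 = 6 ⇒ b_1 = 14 − 7 − 6 = 1; all invariant factors of ∂_2 are 1 so no torsion. So H_1 ≅ Z.
rank ∂_2 = 6, rank ∂_3 = 1 ⇒ b_2 = 7 − 6 − 1 = 0; all invariant factors of ∂_3 are 1 so no torsion. So H_2 ≅ 0.
rank ∂_3 = 1, rank ∂_4 = 0 ⇒ b_3 = 1 − 1 − 0 = 0. So H_3 ≅ 0.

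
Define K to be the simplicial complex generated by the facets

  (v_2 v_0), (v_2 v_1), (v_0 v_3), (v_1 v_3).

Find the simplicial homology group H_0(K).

H_0 ≅ Z.

Fix the vertex order v_0 < v_1 < v_2 < v_3 and write every simplex with vertices in increasing order. Then dim K = 1 and the simplices of K are:

  0-simplices (4): [v_0], [v_1], [v_2], [v_3]
  1-simplices (4): [v_0,v_2], [v_0,v_3], [v_1,v_2], [v_1,v_3]

giving chain groups C_0 ≅ Z^4, C_1 ≅ Z^4.

∂_1: C_1 → C_0 is given by ∂[p,q] = [q] − [p].
The 4×4 boundary matrix has rank 3 and Smith normal form diag(1,1,1).

Reading off H_k = ker ∂_k / im ∂_{k+1}:

  H_0: rank C_0 − rank ∂_1 = 4 − 3 = 1, and the invariant factors of ∂_1 are all 1, so H_0 ≅ Z.

(K is a triangulation of the circle S^1.)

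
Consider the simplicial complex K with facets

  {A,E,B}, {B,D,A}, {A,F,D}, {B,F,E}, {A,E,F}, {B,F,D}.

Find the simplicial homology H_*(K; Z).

H_0 = Z,  H_1 = 0,  H_2 = Z.

K has 5 vertices, 9 edges, 6 triangles.
rank ∂_0 = 0, rank ∂_1 = 4 ⇒ b_0 = 5 − 0 − 4 = 1; all invariant factors of ∂_1 are 1 so no torsion. So H_0 = Z.
rank ∂_1 = 4, rank ∂_2 = 5 ⇒ b_1 = 9 − 4 − 5 = 0; all invariant factors of ∂_2 are 1 so no torsion. So H_1 = 0.
rank ∂_2 = 5, rank ∂_3 = 0 ⇒ b_2 = 6 − 5 − 0 = 1. So H_2 = Z.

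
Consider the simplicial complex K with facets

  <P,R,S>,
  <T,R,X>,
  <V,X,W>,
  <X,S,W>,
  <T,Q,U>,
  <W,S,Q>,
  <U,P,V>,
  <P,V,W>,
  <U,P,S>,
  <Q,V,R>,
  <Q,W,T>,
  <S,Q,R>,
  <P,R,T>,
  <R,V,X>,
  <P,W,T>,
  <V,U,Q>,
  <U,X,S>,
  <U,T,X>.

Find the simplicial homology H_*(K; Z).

H_0 = Z,  H_1 = Z^2,  H_2 = Z.

Take the total order P < Q < R < S < T < U < V < W < X on the vertex set. Then K (dimension 2) consists of the simplices:

  0-simplices (9): P, Q, R, S, T, U, V, W, X
  1-simplices (27): PR, PS, PT, PU, PV, PW, QR, QS, QT, QU, QV, QW, RS, RT, RV, RX, SU, SW, SX, TU, TW, TX, UV, UX, VW, VX, WX
  2-simplices (18): PRS, PRT, PSU, PTW, PUV, PVW, QRS, QRV, QSW, QTU, QTW, QUV, RTX, RVX, SUX, SWX, TUX, VWX

Hence C_0 ≅ Z^9, C_1 ≅ Z^27, C_2 ≅ Z^18.

∂_1: C_1 → C_0 is given by ∂[p,q] = [q] − [p].
This gives a 9×27 integer matrix of rank 8; reducing to Smith normal form yields diagonal entries (1,1,1,1,1,1,1,1).

∂_2: C_2 → C_1 sends each 2-simplex [p,q,r] to [q,r] − [p,r] + [p,q]. For instance
  ∂QTU = TU − QU + QT,
  ∂RVX = VX − RX + RV.
As a 27×18 matrix over Z this has rank 17, with invariant factors (1,1,1,1,1,1,1,1,1,1,1,1,1,1,1,1,1).

Reading off H_k = ker ∂_k / im ∂_{k+1}:

  H_0: rank C_0 − rank ∂_1 = 9 − 8 = 1, and the invariant factors of ∂_1 are all 1, so H_0 ≅ Z.
  H_1: rank ker ∂_1 − rank ∂_2 = (27 − 8) − 17 = 2, and the invariant factors of ∂_2 are all 1, so H_1 ≅ Z^2.
  H_2: rank ker ∂_2 − rank ∂_3 = (18 − 17) − 0 = 1, and there is no ∂_3, so H_2 ≅ Z.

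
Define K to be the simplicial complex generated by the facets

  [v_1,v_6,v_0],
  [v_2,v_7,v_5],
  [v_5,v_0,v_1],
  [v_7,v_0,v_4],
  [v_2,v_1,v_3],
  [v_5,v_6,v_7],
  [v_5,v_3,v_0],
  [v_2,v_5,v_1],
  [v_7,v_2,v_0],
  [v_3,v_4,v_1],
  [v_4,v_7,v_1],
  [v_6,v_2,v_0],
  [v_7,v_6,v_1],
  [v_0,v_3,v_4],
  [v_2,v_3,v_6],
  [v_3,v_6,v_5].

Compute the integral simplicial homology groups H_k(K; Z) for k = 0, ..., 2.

H_0 = Z,  H_1 = Z^2,  H_2 = Z.

K has 8 vertices, 24 edges, 16 triangles.
rank ∂_0 = 0, rank ∂_1 = 7 ⇒ b_0 = 8 − 0 − 7 = 1; all invariant factors of ∂_1 are 1 so no torsion. So H_0 ≅ Z.
rank ∂_1 = 7, rank ∂_2 = 15 ⇒ b_1 = 24 − 7 − 15 = 2; all invariant factors of ∂_2 are 1 so no torsion. So H_1 ≅ Z^2.
rank ∂_2 = 15, rank ∂_3 = 0 ⇒ b_2 = 16 − 15 − 0 = 1. So H_2 ≅ Z.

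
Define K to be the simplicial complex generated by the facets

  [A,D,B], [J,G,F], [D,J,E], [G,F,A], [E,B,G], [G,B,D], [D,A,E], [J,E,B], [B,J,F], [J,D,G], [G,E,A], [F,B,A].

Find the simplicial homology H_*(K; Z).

Take the total order A < B < D < E < F < G < J on the vertex set. Then K (dimension 2) consists of the simplices:

  0-simplices (7): A, B, D, E, F, G, J
  1-simplices (18): AB, AD, AE, AF, AG, BD, BE, BF, BG, BJ, DE, DG, DJ, EG, EJ, FG, FJ, GJ
  2-simplices (12): ABD, ABF, ADE, AEG, AFG, BDG, BEG, BEJ, BFJ, DEJ, DGJ, FGJ

giving chain groups C_0 ≅ Z^7, C_1 ≅ Z^18, C_2 ≅ Z^12.

Boundary ∂_1: C_1 → C_0 sends each edge [p,q] (with p < q) to q − p.
This gives a 7×18 integer matrix of rank 6; reducing to Smith normal form yields diagonal entries (1,1,1,1,1,1).

Boundary ∂_2: C_2 → C_1 maps a triangle to the signed sum of its edges. For instance
  ∂AFG = FG − AG + AF,
  ∂BEJ = EJ − BJ + BE.
The 18×12 boundary matrix has rank 12 and Smith normal form diag(1,1,1,1,1,1,1,1,1,1,1,2).

Reading off H_k = ker ∂_k / im ∂_{k+1}:

  H_0: rank C_0 − rank ∂_1 = 7 − 6 = 1, and the invariant factors of ∂_1 are all 1, so H_0 ≅ Z.
  H_1: rank ker ∂_1 − rank ∂_2 = (18 − 6) − 12 = 0, and ∂_2 has invariant factor 2 > 1, so H_1 ≅ Z/2Z.
  H_2: rank ker ∂_2 − rank ∂_3 = (12 − 12) − 0 = 0, and there is no ∂_3, so H_2 ≅ 0.

(K is a triangulation of the real projective plane RP^2.)

H_0 ≅ Z,  H_1 ≅ Z/2Z,  H_2 = 0.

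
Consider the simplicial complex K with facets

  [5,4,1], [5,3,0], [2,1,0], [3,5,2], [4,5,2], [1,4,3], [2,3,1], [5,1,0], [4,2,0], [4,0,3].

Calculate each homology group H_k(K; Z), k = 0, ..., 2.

K has 6 vertices, 15 edges, 10 triangles.
rank ∂_0 = 0, rank ∂_1 = 5 ⇒ b_0 = 6 − 0 − 5 = 1; all invariant factors of ∂_1 are 1 so no torsion. So H_0 ≅ Z.
rank ∂_1 = 5, rank ∂_2 = 10 ⇒ b_1 = 15 − 5 − 10 = 0; ∂_2 has invariant factor(s) [2] giving torsion. So H_1 ≅ Z/2.
rank ∂_2 = 10, rank ∂_3 = 0 ⇒ b_2 = 10 − 10 − 0 = 0. So H_2 ≅ 0.

H_0 ≅ Z,  H_1 ≅ Z/2,  H_2 = 0.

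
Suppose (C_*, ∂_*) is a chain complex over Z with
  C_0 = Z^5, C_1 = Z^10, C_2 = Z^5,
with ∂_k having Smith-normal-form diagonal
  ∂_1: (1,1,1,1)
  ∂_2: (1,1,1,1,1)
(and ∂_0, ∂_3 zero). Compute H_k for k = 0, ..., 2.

H_0: b_0 = 5 − 0 − 4 = 1; torsion from ∂_1 factors > 1: none. So H_0 ≅ Z.
H_1: b_1 = 10 − 4 − 5 = 1; torsion from ∂_2 factors > 1: none. So H_1 ≅ Z.
H_2: b_2 = 5 − 5 − 0 = 0; torsion from ∂_3 factors > 1: none. So H_2 ≅ 0.

H_0 ≅ Z,  H_1 ≅ Z,  H_2 = 0.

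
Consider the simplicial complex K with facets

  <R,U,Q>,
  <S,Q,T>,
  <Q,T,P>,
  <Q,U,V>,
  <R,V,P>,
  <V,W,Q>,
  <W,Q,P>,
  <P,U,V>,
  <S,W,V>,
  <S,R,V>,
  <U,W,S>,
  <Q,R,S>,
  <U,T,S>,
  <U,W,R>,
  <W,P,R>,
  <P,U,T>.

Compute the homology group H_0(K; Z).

H_0 ≅ Z.

Order the vertices as P < Q < R < S < T < U < V < W. Listing each simplex with vertices in this order, K has dimension 2 with simplices:

  0-simplices (8): P, Q, R, S, T, U, V, W
  1-simplices (24): PQ, PR, PT, PU, PV, PW, QR, QS, QT, QU, QV, QW, RS, RU, RV, RW, ST, SU, SV, SW, TU, UV, UW, VW
  2-simplices (16): PQT, PQW, PRV, PRW, PTU, PUV, QRS, QRU, QST, QUV, QVW, RSV, RUW, STU, SUW, SVW

giving chain groups C_0 ≅ Z^8, C_1 ≅ Z^24, C_2 ≅ Z^16.

The boundary map ∂_1: C_1 → C_0 sends each edge [p,q] (with p < q) to q − p. For instance
  ∂QT = T − Q.
This gives a 8×24 integer matrix of rank 7; reducing to Smith normal form yields diagonal entries (1,1,1,1,1,1,1).

∂_2: C_2 → C_1 maps a triangle to the signed sum of its edges. For instance
  ∂PTU = TU − PU + PT,
  ∂PQW = QW − PW + PQ.
This gives a 24×16 integer matrix of rank 15; reducing to Smith normal form yields diagonal entries (1,1,1,1,1,1,1,1,1,1,1,1,1,1,1).

Reading off H_k = ker ∂_k / im ∂_{k+1}:

  H_0: rank C_0 − rank ∂_1 = 8 − 7 = 1, and the invariant factors of ∂_1 are all 1, so H_0 = Z.

(K is a triangulation of the torus T^2.)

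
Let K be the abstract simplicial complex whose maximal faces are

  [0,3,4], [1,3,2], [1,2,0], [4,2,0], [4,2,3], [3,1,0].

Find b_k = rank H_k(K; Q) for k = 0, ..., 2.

b_0 = 1, b_1 = 0, b_2 = 1.

We work with the vertex ordering 0 < 1 < 2 < 3 < 4. The simplices of K, each written with vertices in increasing order, are:

  0-simplices (5): [0], [1], [2], [3], [4]
  1-simplices (9): [0,1], [0,2], [0,3], [0,4], [1,2], [1,3], [2,3], [2,4], [3,4]
  2-simplices (6): [0,1,2], [0,1,3], [0,2,4], [0,3,4], [1,2,3], [2,3,4]

giving chain groups C_0 ≅ Z^5, C_1 ≅ Z^9, C_2 ≅ Z^6.

The boundary map ∂_1: C_1 → C_0 maps an edge to its endpoints' difference, ∂[p,q] = q − p. For instance
  ∂[0,4] = [4] − [0].
This gives a 5×9 integer matrix of rank 4; reducing to Smith normal form yields diagonal entries (1,1,1,1).

The boundary map ∂_2: C_2 → C_1 maps a triangle to the signed sum of its edges. For instance
  ∂[1,2,3] = [2,3] − [1,3] + [1,2],
  ∂[0,2,4] = [2,4] − [0,4] + [0,2].
As a 9×6 matrix over Z this has rank 5, with invariant factors (1,1,1,1,1).

Computing H_k = (kernel of ∂_k) / (image of ∂_{k+1}):

  H_0: rank C_0 − rank ∂_1 = 5 − 4 = 1, and the invariant factors of ∂_1 are all 1, so H_0 = Z.
  H_1: rank ker ∂_1 − rank ∂_2 = (9 − 4) − 5 = 0, and the invariant factors of ∂_2 are all 1, so H_1 = 0.
  H_2: rank ker ∂_2 − rank ∂_3 = (6 − 5) − 0 = 1, and there is no ∂_3, so H_2 = Z.

As a check, the Euler characteristic is 5 − 9 + 6 = 2, which agrees with 1 − 0 + 1 = 2.

Hence the Betti numbers are b_0 = 1, b_1 = 0, b_2 = 1.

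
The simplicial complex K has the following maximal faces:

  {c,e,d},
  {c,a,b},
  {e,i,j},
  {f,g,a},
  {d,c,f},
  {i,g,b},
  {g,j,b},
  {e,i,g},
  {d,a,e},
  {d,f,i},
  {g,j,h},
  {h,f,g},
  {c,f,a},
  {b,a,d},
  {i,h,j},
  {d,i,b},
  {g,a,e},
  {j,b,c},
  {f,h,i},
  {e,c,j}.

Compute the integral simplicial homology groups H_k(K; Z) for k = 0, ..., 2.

Order the vertices as a < b < c < d < e < f < g < h < i < j. Listing each simplex with vertices in this order, K has dimension 2 with simplices:

  0-simplices (10): a, b, c, d, e, f, g, h, i, j
  1-simplices (30): ab, ac, ad, ae, af, ag, bc, bd, bg, bi, bj, cd, ce, cf, cj, de, df, di, eg, ei, ej, fg, fh, fi, gh, gi, gj, hi, hj, ij
  2-simplices (20): abc, abd, acf, ade, aeg, afg, bcj, bdi, bgi, bgj, cde, cdf, cej, dfi, egi, eij, fgh, fhi, ghj, hij

Hence C_0 ≅ Z^10, C_1 ≅ Z^30, C_2 ≅ Z^20.

Boundary ∂_1: C_1 → C_0 sends each edge [p,q] (with p < q) to q − p.
The resulting 10×30 matrix has rank 9, and its Smith normal form has invariant factors (1,1,1,1,1,1,1,1,1).

Boundary ∂_2: C_2 → C_1 sends each 2-simplex [p,q,r] to [q,r] − [p,r] + [p,q]. For instance
  ∂eij = ij − ej + ei,
  ∂fhi = hi − fi + fh.
The resulting 30×20 matrix has rank 20, and its Smith normal form has invariant factors (1,1,1,1,1,1,1,1,1,1,1,1,1,1,1,1,1,1,1,2).

Computing H_k = (kernel of ∂_k) / (image of ∂_{k+1}):

  H_0: rank C_0 − rank ∂_1 = 10 − 9 = 1, and the invariant factors of ∂_1 are all 1, so H_0 ≅ Z.
  H_1: rank ker ∂_1 − rank ∂_2 = (30 − 9) − 20 = 1, and ∂_2 has invariant factor 2 > 1, so H_1 ≅ Z ⊕ Z/2.
  H_2: rank ker ∂_2 − rank ∂_3 = (20 − 20) − 0 = 0, and there is no ∂_3, so H_2 ≅ 0.

H_0 ≅ Z,  H_1 ≅ Z ⊕ Z/2,  H_2 = 0.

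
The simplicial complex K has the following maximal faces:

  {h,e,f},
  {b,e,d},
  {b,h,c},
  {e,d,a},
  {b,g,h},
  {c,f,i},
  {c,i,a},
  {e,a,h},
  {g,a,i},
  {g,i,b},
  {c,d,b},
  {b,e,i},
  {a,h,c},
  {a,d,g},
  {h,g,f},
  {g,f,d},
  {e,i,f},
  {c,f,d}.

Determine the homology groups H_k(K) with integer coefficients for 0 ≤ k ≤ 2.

Order the vertices as a < b < c < d < e < f < g < h < i. Listing each simplex with vertices in this order, K has dimension 2 with simplices:

  0-simplices (9): a, b, c, d, e, f, g, h, i
  1-simplices (27): ac, ad, ae, ag, ah, ai, bc, bd, be, bg, bh, bi, cd, cf, ch, ci, de, df, dg, ef, eh, ei, fg, fh, fi, gh, gi
  2-simplices (18): ach, aci, ade, adg, aeh, agi, bcd, bch, bde, bei, bgh, bgi, cdf, cfi, dfg, efh, efi, fgh

so the chain groups are C_0 ≅ Z^9, C_1 ≅ Z^27, C_2 ≅ Z^18.

Boundary ∂_1: C_1 → C_0 is given by ∂[p,q] = [q] − [p].
The resulting 9×27 matrix has rank 8, and its Smith normal form has invariant factors (1,1,1,1,1,1,1,1).

∂_2: C_2 → C_1 acts by ∂[p,q,r] = [q,r] − [p,r] + [p,q]. For instance
  ∂fgh = gh − fh + fg,
  ∂dfg = fg − dg + df.
As a 27×18 matrix over Z this has rank 17, with invariant factors (1,1,1,1,1,1,1,1,1,1,1,1,1,1,1,1,1).

Computing H_k = (kernel of ∂_k) / (image of ∂_{k+1}):

  H_0: rank C_0 − rank ∂_1 = 9 − 8 = 1, and the invariant factors of ∂_1 are all 1, so H_0 = Z.
  H_1: rank ker ∂_1 − rank ∂_2 = (27 − 8) − 17 = 2, and the invariant factors of ∂_2 are all 1, so H_1 = Z^2.
  H_2: rank ker ∂_2 − rank ∂_3 = (18 − 17) − 0 = 1, and there is no ∂_3, so H_2 = Z.

H_0 ≅ Z,  H_1 ≅ Z^2,  H_2 ≅ Z.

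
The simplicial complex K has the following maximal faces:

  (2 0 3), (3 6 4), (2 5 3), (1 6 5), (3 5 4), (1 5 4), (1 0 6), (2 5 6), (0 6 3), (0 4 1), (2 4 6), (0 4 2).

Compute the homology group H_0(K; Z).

Fix the vertex order 0 < 1 < 2 < 3 < 4 < 5 < 6 and write every simplex with vertices in increasing order. Then dim K = 2 and the simplices of K are:

  0-simplices (7): [0], [1], [2], [3], [4], [5], [6]
  1-simplices (18): [0,1], [0,2], [0,3], [0,4], [0,6], [1,4], [1,5], [1,6], [2,3], [2,4], [2,5], [2,6], [3,4], [3,5], [3,6], [4,5], [4,6], [5,6]
  2-simplices (12): [0,1,4], [0,1,6], [0,2,3], [0,2,4], [0,3,6], [1,4,5], [1,5,6], [2,3,5], [2,4,6], [2,5,6], [3,4,5], [3,4,6]

Hence C_0 ≅ Z^7, C_1 ≅ Z^18, C_2 ≅ Z^12.

Boundary ∂_1: C_1 → C_0 is given by ∂[p,q] = [q] − [p].
The 7×18 boundary matrix has rank 6 and Smith normal form diag(1,1,1,1,1,1).

The boundary map ∂_2: C_2 → C_1 maps a triangle to the signed sum of its edges. For instance
  ∂[0,2,3] = [2,3] − [0,3] + [0,2],
  ∂[2,4,6] = [4,6] − [2,6] + [2,4].
As a 18×12 matrix over Z this has rank 12, with invariant factors (1,1,1,1,1,1,1,1,1,1,1,2).

Now H_k = ker ∂_k / im ∂_{k+1}, so:

  H_0: rank C_0 − rank ∂_1 = 7 − 6 = 1, and the invariant factors of ∂_1 are all 1, so H_0 = Z.

H_0 = Z.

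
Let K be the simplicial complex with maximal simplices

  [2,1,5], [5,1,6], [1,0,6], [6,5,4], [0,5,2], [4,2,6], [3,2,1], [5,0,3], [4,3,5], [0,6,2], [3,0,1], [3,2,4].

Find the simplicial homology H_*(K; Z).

H_0 ≅ Z,  H_1 ≅ Z/2,  H_2 = 0.

Order the vertices as 0 < 1 < 2 < 3 < 4 < 5 < 6. Listing each simplex with vertices in this order, K has dimension 2 with simplices:

  0-simplices (7): [0], [1], [2], [3], [4], [5], [6]
  1-simplices (18): [0,1], [0,2], [0,3], [0,5], [0,6], [1,2], [1,3], [1,5], [1,6], [2,3], [2,4], [2,5], [2,6], [3,4], [3,5], [4,5], [4,6], [5,6]
  2-simplices (12): [0,1,3], [0,1,6], [0,2,5], [0,2,6], [0,3,5], [1,2,3], [1,2,5], [1,5,6], [2,3,4], [2,4,6], [3,4,5], [4,5,6]

so the chain groups are C_0 ≅ Z^7, C_1 ≅ Z^18, C_2 ≅ Z^12.

The boundary map ∂_1: C_1 → C_0 is given by ∂[p,q] = [q] − [p].
The 7×18 boundary matrix has rank 6 and Smith normal form diag(1,1,1,1,1,1).

∂_2: C_2 → C_1 sends each 2-simplex [p,q,r] to [q,r] − [p,r] + [p,q]. For instance
  ∂[3,4,5] = [4,5] − [3,5] + [3,4],
  ∂[4,5,6] = [5,6] − [4,6] + [4,5].
As a 18×12 matrix over Z this has rank 12, with invariant factors (1,1,1,1,1,1,1,1,1,1,1,2).

Computing H_k = (kernel of ∂_k) / (image of ∂_{k+1}):

  H_0: rank C_0 − rank ∂_1 = 7 − 6 = 1, and the invariant factors of ∂_1 are all 1, so H_0 ≅ Z.
  H_1: rank ker ∂_1 − rank ∂_2 = (18 − 6) − 12 = 0, and ∂_2 has invariant factor 2 > 1, so H_1 ≅ Z/2.
  H_2: rank ker ∂_2 − rank ∂_3 = (12 − 12) − 0 = 0, and there is no ∂_3, so H_2 ≅ 0.

(K is a triangulation of the real projective plane RP^2.)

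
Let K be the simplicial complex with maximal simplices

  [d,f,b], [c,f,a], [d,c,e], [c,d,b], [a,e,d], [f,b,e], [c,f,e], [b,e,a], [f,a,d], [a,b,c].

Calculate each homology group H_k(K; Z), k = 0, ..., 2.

H_0 ≅ Z,  H_1 ≅ Z/2,  H_2 = 0.

Fix the vertex order a < b < c < d < e < f and write every simplex with vertices in increasing order. Then dim K = 2 and the simplices of K are:

  0-simplices (6): a, b, c, d, e, f
  1-simplices (15): ab, ac, ad, ae, af, bc, bd, be, bf, cd, ce, cf, de, df, ef
  2-simplices (10): abc, abe, acf, ade, adf, bcd, bdf, bef, cde, cef

so the chain groups are C_0 ≅ Z^6, C_1 ≅ Z^15, C_2 ≅ Z^10.

∂_1: C_1 → C_0 sends each edge [p,q] (with p < q) to q − p.
The resulting 6×15 matrix has rank 5, and its Smith normal form has invariant factors (1,1,1,1,1).

∂_2: C_2 → C_1 sends each 2-simplex [p,q,r] to [q,r] − [p,r] + [p,q]. For instance
  ∂abc = bc − ac + ab,
  ∂cde = de − ce + cd.
The resulting 15×10 matrix has rank 10, and its Smith normal form has invariant factors (1,1,1,1,1,1,1,1,1,2).

Computing H_k = (kernel of ∂_k) / (image of ∂_{k+1}):

  H_0: rank C_0 − rank ∂_1 = 6 − 5 = 1, and the invariant factors of ∂_1 are all 1, so H_0 = Z.
  H_1: rank ker ∂_1 − rank ∂_2 = (15 − 5) − 10 = 0, and ∂_2 has invariant factor 2 > 1, so H_1 = Z/2.
  H_2: rank ker ∂_2 − rank ∂_3 = (10 − 10) − 0 = 0, and there is no ∂_3, so H_2 = 0.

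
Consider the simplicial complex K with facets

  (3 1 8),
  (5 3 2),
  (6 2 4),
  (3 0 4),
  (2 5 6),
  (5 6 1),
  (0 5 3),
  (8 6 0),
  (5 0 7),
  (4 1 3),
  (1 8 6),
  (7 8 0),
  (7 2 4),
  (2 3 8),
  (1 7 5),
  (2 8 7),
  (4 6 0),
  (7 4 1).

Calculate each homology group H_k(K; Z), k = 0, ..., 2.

H_0 ≅ Z,  H_1 ≅ Z^2,  H_2 ≅ Z.

We work with the vertex ordering 0 < 1 < 2 < 3 < 4 < 5 < 6 < 7 < 8. The simplices of K, each written with vertices in increasing order, are:

  0-simplices (9): [0], [1], [2], [3], [4], [5], [6], [7], [8]
  1-simplices (27): (27 of them)
  2-simplices (18): [0,3,4], [0,3,5], [0,4,6], [0,5,7], [0,6,8], [0,7,8], [1,3,4], [1,3,8], [1,4,7], [1,5,6], [1,5,7], [1,6,8], [2,3,5], [2,3,8], [2,4,6], [2,4,7], [2,5,6], [2,7,8]

Hence C_0 ≅ Z^9, C_1 ≅ Z^27, C_2 ≅ Z^18.

Boundary ∂_1: C_1 → C_0 sends each edge [p,q] (with p < q) to q − p. For instance
  ∂[1,8] = [8] − [1].
The resulting 9×27 matrix has rank 8, and its Smith normal form has invariant factors (1,1,1,1,1,1,1,1).

The boundary map ∂_2: C_2 → C_1 sends each 2-simplex [p,q,r] to [q,r] − [p,r] + [p,q]. For instance
  ∂[0,3,4] = [3,4] − [0,4] + [0,3],
  ∂[1,3,8] = [3,8] − [1,8] + [1,3].
The 27×18 boundary matrix has rank 17 and Smith normal form diag(1,1,1,1,1,1,1,1,1,1,1,1,1,1,1,1,1).

Computing H_k = (kernel of ∂_k) / (image of ∂_{k+1}):

  H_0: rank C_0 − rank ∂_1 = 9 − 8 = 1, and the invariant factors of ∂_1 are all 1, so H_0 = Z.
  H_1: rank ker ∂_1 − rank ∂_2 = (27 − 8) − 17 = 2, and the invariant factors of ∂_2 are all 1, so H_1 = Z^2.
  H_2: rank ker ∂_2 − rank ∂_3 = (18 − 17) − 0 = 1, and there is no ∂_3, so H_2 = Z.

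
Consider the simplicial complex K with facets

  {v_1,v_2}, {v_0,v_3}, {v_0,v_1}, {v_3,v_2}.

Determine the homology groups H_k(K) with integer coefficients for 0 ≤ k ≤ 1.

H_0 ≅ Z,  H_1 ≅ Z.

We work with the vertex ordering v_0 < v_1 < v_2 < v_3. The simplices of K, each written with vertices in increasing order, are:

  0-simplices (4): [v_0], [v_1], [v_2], [v_3]
  1-simplices (4): [v_0,v_1], [v_0,v_3], [v_1,v_2], [v_2,v_3]

Hence C_0 ≅ Z^4, C_1 ≅ Z^4.

Boundary ∂_1: C_1 → C_0 sends each edge [p,q] (with p < q) to q − p.
As a 4×4 matrix over Z this has rank 3, with invariant factors (1,1,1).

Reading off H_k = ker ∂_k / im ∂_{k+1}:

  H_0: rank C_0 − rank ∂_1 = 4 − 3 = 1, and the invariant factors of ∂_1 are all 1, so H_0 ≅ Z.
  H_1: rank ker ∂_1 − rank ∂_2 = (4 − 3) − 0 = 1, and there is no ∂_2, so H_1 ≅ Z.

(K is a triangulation of the circle S^1.)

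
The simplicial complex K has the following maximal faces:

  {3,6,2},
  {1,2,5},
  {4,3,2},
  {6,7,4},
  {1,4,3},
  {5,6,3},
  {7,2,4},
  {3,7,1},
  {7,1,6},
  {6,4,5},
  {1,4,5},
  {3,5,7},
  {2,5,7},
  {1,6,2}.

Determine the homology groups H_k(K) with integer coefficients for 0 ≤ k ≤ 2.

Order the vertices as 1 < 2 < 3 < 4 < 5 < 6 < 7. Listing each simplex with vertices in this order, K has dimension 2 with simplices:

  0-simplices (7): [1], [2], [3], [4], [5], [6], [7]
  1-simplices (21): [1,2], [1,3], [1,4], [1,5], [1,6], [1,7], [2,3], [2,4], [2,5], [2,6], [2,7], [3,4], [3,5], [3,6], [3,7], [4,5], [4,6], [4,7], [5,6], [5,7], [6,7]
  2-simplices (14): [1,2,5], [1,2,6], [1,3,4], [1,3,7], [1,4,5], [1,6,7], [2,3,4], [2,3,6], [2,4,7], [2,5,7], [3,5,6], [3,5,7], [4,5,6], [4,6,7]

giving chain groups C_0 ≅ Z^7, C_1 ≅ Z^21, C_2 ≅ Z^14.

∂_1: C_1 → C_0 sends each edge [p,q] (with p < q) to q − p.
The resulting 7×21 matrix has rank 6, and its Smith normal form has invariant factors (1,1,1,1,1,1).

The boundary map ∂_2: C_2 → C_1 acts by ∂[p,q,r] = [q,r] − [p,r] + [p,q]. For instance
  ∂[1,2,6] = [2,6] − [1,6] + [1,2],
  ∂[4,5,6] = [5,6] − [4,6] + [4,5].
This gives a 21×14 integer matrix of rank 13; reducing to Smith normal form yields diagonal entries (1,1,1,1,1,1,1,1,1,1,1,1,1).

Computing H_k = (kernel of ∂_k) / (image of ∂_{k+1}):

  H_0: rank C_0 − rank ∂_1 = 7 − 6 = 1, and the invariant factors of ∂_1 are all 1, so H_0 ≅ Z.
  H_1: rank ker ∂_1 − rank ∂_2 = (21 − 6) − 13 = 2, and the invariant factors of ∂_2 are all 1, so H_1 ≅ Z^2.
  H_2: rank ker ∂_2 − rank ∂_3 = (14 − 13) − 0 = 1, and there is no ∂_3, so H_2 ≅ Z.

As a check, the Euler characteristic is 7 − 21 + 14 = 0, which agrees with 1 − 2 + 1 = 0.
(K is a triangulation of the torus T^2.)

H_0 ≅ Z,  H_1 ≅ Z^2,  H_2 ≅ Z.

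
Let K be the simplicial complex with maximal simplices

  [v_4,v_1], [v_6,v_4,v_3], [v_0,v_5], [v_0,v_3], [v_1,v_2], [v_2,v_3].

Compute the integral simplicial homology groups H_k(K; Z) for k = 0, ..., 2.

We work with the vertex ordering v_0 < v_1 < v_2 < v_3 < v_4 < v_5 < v_6. The simplices of K, each written with vertices in increasing order, are:

  0-simplices (7): [v_0], [v_1], [v_2], [v_3], [v_4], [v_5], [v_6]
  1-simplices (8): [v_0,v_3], [v_0,v_5], [v_1,v_2], [v_1,v_4], [v_2,v_3], [v_3,v_4], [v_3,v_6], [v_4,v_6]
  2-simplices (1): [v_3,v_4,v_6]

Hence C_0 ≅ Z^7, C_1 ≅ Z^8, C_2 ≅ Z^1.

The boundary map ∂_1: C_1 → C_0 maps an edge to its endpoints' difference, ∂[p,q] = q − p. For instance
  ∂[v_1,v_4] = [v_4] − [v_1].
This gives a 7×8 integer matrix of rank 6; reducing to Smith normal form yields diagonal entries (1,1,1,1,1,1).

Boundary ∂_2: C_2 → C_1 acts by ∂[p,q,r] = [q,r] − [p,r] + [p,q]. For instance
  ∂[v_3,v_4,v_6] = [v_4,v_6] − [v_3,v_6] + [v_3,v_4].
The 8×1 boundary matrix has rank 1 and Smith normal form diag(1).

From H_k ≅ ker(∂_k) / im(∂_{k+1}) we obtain:

  H_0: rank C_0 − rank ∂_1 = 7 − 6 = 1, and the invariant factors of ∂_1 are all 1, so H_0 = Z.
  H_1: rank ker ∂_1 − rank ∂_2 = (8 − 6) − 1 = 1, and the invariant factors of ∂_2 are all 1, so H_1 = Z.
  H_2: rank ker ∂_2 − rank ∂_3 = (1 − 1) − 0 = 0, and there is no ∂_3, so H_2 = 0.

H_0 = Z,  H_1 = Z,  H_2 = 0.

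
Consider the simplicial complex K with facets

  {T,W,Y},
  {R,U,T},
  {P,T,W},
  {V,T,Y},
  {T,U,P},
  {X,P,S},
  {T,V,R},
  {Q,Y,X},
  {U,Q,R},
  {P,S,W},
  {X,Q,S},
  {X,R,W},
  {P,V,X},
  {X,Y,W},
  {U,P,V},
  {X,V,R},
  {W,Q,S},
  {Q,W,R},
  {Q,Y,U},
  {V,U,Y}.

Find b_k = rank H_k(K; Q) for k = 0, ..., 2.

We work with the vertex ordering P < Q < R < S < T < U < V < W < X < Y. The simplices of K, each written with vertices in increasing order, are:

  0-simplices (10): P, Q, R, S, T, U, V, W, X, Y
  1-simplices (30): PS, PT, PU, PV, PW, PX, QR, QS, QU, QW, QX, QY, RT, RU, RV, RW, RX, SW, SX, TU, TV, TW, TY, UV, UY, VX, VY, WX, WY, XY
  2-simplices (20): PSW, PSX, PTU, PTW, PUV, PVX, QRU, QRW, QSW, QSX, QUY, QXY, RTU, RTV, RVX, RWX, TVY, TWY, UVY, WXY

Hence C_0 ≅ Z^10, C_1 ≅ Z^30, C_2 ≅ Z^20.

∂_1: C_1 → C_0 sends each edge [p,q] (with p < q) to q − p.
As a 10×30 matrix over Z this has rank 9, with invariant factors (1,1,1,1,1,1,1,1,1).

The boundary map ∂_2: C_2 → C_1 acts by ∂[p,q,r] = [q,r] − [p,r] + [p,q]. For instance
  ∂PSW = SW − PW + PS,
  ∂QRW = RW − QW + QR.
As a 30×20 matrix over Z this has rank 20, with invariant factors (1,1,1,1,1,1,1,1,1,1,1,1,1,1,1,1,1,1,1,2).

From H_k ≅ ker(∂_k) / im(∂_{k+1}) we obtain:

  H_0: rank C_0 − rank ∂_1 = 10 − 9 = 1, and the invariant factors of ∂_1 are all 1, so H_0 = Z.
  H_1: rank ker ∂_1 − rank ∂_2 = (30 − 9) − 20 = 1, and ∂_2 has invariant factor 2 > 1, so H_1 = Z ⊕ Z/2.
  H_2: rank ker ∂_2 − rank ∂_3 = (20 − 20) − 0 = 0, and there is no ∂_3, so H_2 = 0.

(K is a triangulation of the Klein bottle.)

Hence the Betti numbers are b_0 = 1, b_1 = 1, b_2 = 0.

b_0 = 1, b_1 = 1, b_2 = 0.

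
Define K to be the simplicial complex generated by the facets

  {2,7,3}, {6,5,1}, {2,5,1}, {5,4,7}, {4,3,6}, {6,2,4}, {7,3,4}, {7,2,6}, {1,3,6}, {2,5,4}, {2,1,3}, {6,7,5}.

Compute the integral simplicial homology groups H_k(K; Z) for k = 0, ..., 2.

H_0 ≅ Z,  H_1 ≅ Z/2,  H_2 = 0.

Fix the vertex order 1 < 2 < 3 < 4 < 5 < 6 < 7 and write every simplex with vertices in increasing order. Then dim K = 2 and the simplices of K are:

  0-simplices (7): [1], [2], [3], [4], [5], [6], [7]
  1-simplices (18): [1,2], [1,3], [1,5], [1,6], [2,3], [2,4], [2,5], [2,6], [2,7], [3,4], [3,6], [3,7], [4,5], [4,6], [4,7], [5,6], [5,7], [6,7]
  2-simplices (12): [1,2,3], [1,2,5], [1,3,6], [1,5,6], [2,3,7], [2,4,5], [2,4,6], [2,6,7], [3,4,6], [3,4,7], [4,5,7], [5,6,7]

Hence C_0 ≅ Z^7, C_1 ≅ Z^18, C_2 ≅ Z^12.

The boundary map ∂_1: C_1 → C_0 sends each edge [p,q] (with p < q) to q − p. For instance
  ∂[2,7] = [7] − [2].
The 7×18 boundary matrix has rank 6 and Smith normal form diag(1,1,1,1,1,1).

The boundary map ∂_2: C_2 → C_1 sends each 2-simplex [p,q,r] to [q,r] − [p,r] + [p,q]. For instance
  ∂[3,4,7] = [4,7] − [3,7] + [3,4],
  ∂[2,6,7] = [6,7] − [2,7] + [2,6].
The 18×12 boundary matrix has rank 12 and Smith normal form diag(1,1,1,1,1,1,1,1,1,1,1,2).

Computing H_k = (kernel of ∂_k) / (image of ∂_{k+1}):

  H_0: rank C_0 − rank ∂_1 = 7 − 6 = 1, and the invariant factors of ∂_1 are all 1, so H_0 = Z.
  H_1: rank ker ∂_1 − rank ∂_2 = (18 − 6) − 12 = 0, and ∂_2 has invariant factor 2 > 1, so H_1 = Z/2.
  H_2: rank ker ∂_2 − rank ∂_3 = (12 − 12) − 0 = 0, and there is no ∂_3, so H_2 = 0.

As a check, the Euler characteristic is 7 − 18 + 12 = 1, which agrees with 1 − 0 + 0 = 1.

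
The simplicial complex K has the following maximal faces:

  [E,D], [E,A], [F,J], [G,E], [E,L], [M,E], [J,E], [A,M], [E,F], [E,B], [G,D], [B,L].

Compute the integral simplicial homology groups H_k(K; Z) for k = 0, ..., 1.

We work with the vertex ordering A < B < D < E < F < G < J < L < M. The simplices of K, each written with vertices in increasing order, are:

  0-simplices (9): A, B, D, E, F, G, J, L, M
  1-simplices (12): AE, AM, BE, BL, DE, DG, EF, EG, EJ, EL, EM, FJ

giving chain groups C_0 ≅ Z^9, C_1 ≅ Z^12.

∂_1: C_1 → C_0 is given by ∂[p,q] = [q] − [p].
This gives a 9×12 integer matrix of rank 8; reducing to Smith normal form yields diagonal entries (1,1,1,1,1,1,1,1).

Now H_k = ker ∂_k / im ∂_{k+1}, so:

  H_0: rank C_0 − rank ∂_1 = 9 − 8 = 1, and the invariant factors of ∂_1 are all 1, so H_0 ≅ Z.
  H_1: rank ker ∂_1 − rank ∂_2 = (12 − 8) − 0 = 4, and there is no ∂_2, so H_1 ≅ Z^4.

As a check, the Euler characteristic is 9 − 12 = -3, which agrees with 1 − 4 = -3.

H_0 = Z,  H_1 = Z^4.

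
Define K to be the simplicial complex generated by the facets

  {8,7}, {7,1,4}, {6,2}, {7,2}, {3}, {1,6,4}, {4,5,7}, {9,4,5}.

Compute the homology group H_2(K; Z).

Take the total order 1 < 2 < 3 < 4 < 5 < 6 < 7 < 8 < 9 on the vertex set. Then K (dimension 2) consists of the simplices:

  0-simplices (9): [1], [2], [3], [4], [5], [6], [7], [8], [9]
  1-simplices (12): [1,4], [1,6], [1,7], [2,6], [2,7], [4,5], [4,6], [4,7], [4,9], [5,7], [5,9], [7,8]
  2-simplices (4): [1,4,6], [1,4,7], [4,5,7], [4,5,9]

giving chain groups C_0 ≅ Z^9, C_1 ≅ Z^12, C_2 ≅ Z^4.

The boundary map ∂_1: C_1 → C_0 sends each edge [p,q] (with p < q) to q − p. For instance
  ∂[2,7] = [7] − [2].
The 9×12 boundary matrix has rank 7 and Smith normal form diag(1,1,1,1,1,1,1).

∂_2: C_2 → C_1 maps a triangle to the signed sum of its edges. For instance
  ∂[4,5,9] = [5,9] − [4,9] + [4,5],
  ∂[1,4,6] = [4,6] − [1,6] + [1,4].
This gives a 12×4 integer matrix of rank 4; reducing to Smith normal form yields diagonal entries (1,1,1,1).

Reading off H_k = ker ∂_k / im ∂_{k+1}:

  H_2: rank ker ∂_2 − rank ∂_3 = (4 − 4) − 0 = 0, and there is no ∂_3, so H_2 = 0.

H_2 ≅ 0.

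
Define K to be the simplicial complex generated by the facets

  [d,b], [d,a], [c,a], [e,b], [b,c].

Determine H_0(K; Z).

H_0 = Z.

Take the total order a < b < c < d < e on the vertex set. Then K (dimension 1) consists of the simplices:

  0-simplices (5): a, b, c, d, e
  1-simplices (5): ac, ad, bc, bd, be

giving chain groups C_0 ≅ Z^5, C_1 ≅ Z^5.

Boundary ∂_1: C_1 → C_0 is given by ∂[p,q] = [q] − [p]. For instance
  ∂bd = d − b.
This gives a 5×5 integer matrix of rank 4; reducing to Smith normal form yields diagonal entries (1,1,1,1).

Computing H_k = (kernel of ∂_k) / (image of ∂_{k+1}):

  H_0: rank C_0 − rank ∂_1 = 5 − 4 = 1, and the invariant factors of ∂_1 are all 1, so H_0 = Z.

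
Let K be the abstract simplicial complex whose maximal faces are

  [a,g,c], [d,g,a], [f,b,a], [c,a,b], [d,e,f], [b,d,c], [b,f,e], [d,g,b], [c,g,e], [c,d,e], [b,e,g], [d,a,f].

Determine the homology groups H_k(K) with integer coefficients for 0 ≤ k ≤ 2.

H_0 ≅ Z,  H_1 ≅ Z/2,  H_2 = 0.

Order the vertices as a < b < c < d < e < f < g. Listing each simplex with vertices in this order, K has dimension 2 with simplices:

  0-simplices (7): a, b, c, d, e, f, g
  1-simplices (18): ab, ac, ad, af, ag, bc, bd, be, bf, bg, cd, ce, cg, de, df, dg, ef, eg
  2-simplices (12): abc, abf, acg, adf, adg, bcd, bdg, bef, beg, cde, ceg, def

giving chain groups C_0 ≅ Z^7, C_1 ≅ Z^18, C_2 ≅ Z^12.

The boundary map ∂_1: C_1 → C_0 maps an edge to its endpoints' difference, ∂[p,q] = q − p.
The 7×18 boundary matrix has rank 6 and Smith normal form diag(1,1,1,1,1,1).

Boundary ∂_2: C_2 → C_1 maps a triangle to the signed sum of its edges. For instance
  ∂adg = dg − ag + ad,
  ∂bcd = cd − bd + bc.
The resulting 18×12 matrix has rank 12, and its Smith normal form has invariant factors (1,1,1,1,1,1,1,1,1,1,1,2).

Reading off H_k = ker ∂_k / im ∂_{k+1}:

  H_0: rank C_0 − rank ∂_1 = 7 − 6 = 1, and the invariant factors of ∂_1 are all 1, so H_0 = Z.
  H_1: rank ker ∂_1 − rank ∂_2 = (18 − 6) − 12 = 0, and ∂_2 has invariant factor 2 > 1, so H_1 = Z/2.
  H_2: rank ker ∂_2 − rank ∂_3 = (12 − 12) − 0 = 0, and there is no ∂_3, so H_2 = 0.

As a check, the Euler characteristic is 7 − 18 + 12 = 1, which agrees with 1 − 0 + 0 = 1.
(K is a triangulation of the real projective plane RP^2.)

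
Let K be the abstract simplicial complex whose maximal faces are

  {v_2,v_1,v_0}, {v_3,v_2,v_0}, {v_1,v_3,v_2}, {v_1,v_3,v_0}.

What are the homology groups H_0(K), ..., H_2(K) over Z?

H_0 ≅ Z,  H_1 = 0,  H_2 ≅ Z.

We work with the vertex ordering v_0 < v_1 < v_2 < v_3. The simplices of K, each written with vertices in increasing order, are:

  0-simplices (4): [v_0], [v_1], [v_2], [v_3]
  1-simplices (6): [v_0,v_1], [v_0,v_2], [v_0,v_3], [v_1,v_2], [v_1,v_3], [v_2,v_3]
  2-simplices (4): [v_0,v_1,v_2], [v_0,v_1,v_3], [v_0,v_2,v_3], [v_1,v_2,v_3]

Hence C_0 ≅ Z^4, C_1 ≅ Z^6, C_2 ≅ Z^4.

∂_1: C_1 → C_0 sends each edge [p,q] (with p < q) to q − p. For instance
  ∂[v_0,v_1] = [v_1] − [v_0].
The resulting 4×6 matrix has rank 3, and its Smith normal form has invariant factors (1,1,1).

∂_2: C_2 → C_1 acts by ∂[p,q,r] = [q,r] − [p,r] + [p,q]. For instance
  ∂[v_1,v_2,v_3] = [v_2,v_3] − [v_1,v_3] + [v_1,v_2],
  ∂[v_0,v_1,v_2] = [v_1,v_2] − [v_0,v_2] + [v_0,v_1].
This gives a 6×4 integer matrix of rank 3; reducing to Smith normal form yields diagonal entries (1,1,1).

From H_k ≅ ker(∂_k) / im(∂_{k+1}) we obtain:

  H_0: rank C_0 − rank ∂_1 = 4 − 3 = 1, and the invariant factors of ∂_1 are all 1, so H_0 = Z.
  H_1: rank ker ∂_1 − rank ∂_2 = (6 − 3) − 3 = 0, and the invariant factors of ∂_2 are all 1, so H_1 = 0.
  H_2: rank ker ∂_2 − rank ∂_3 = (4 − 3) − 0 = 1, and there is no ∂_3, so H_2 = Z.

As a check, the Euler characteristic is 4 − 6 + 4 = 2, which agrees with 1 − 0 + 1 = 2.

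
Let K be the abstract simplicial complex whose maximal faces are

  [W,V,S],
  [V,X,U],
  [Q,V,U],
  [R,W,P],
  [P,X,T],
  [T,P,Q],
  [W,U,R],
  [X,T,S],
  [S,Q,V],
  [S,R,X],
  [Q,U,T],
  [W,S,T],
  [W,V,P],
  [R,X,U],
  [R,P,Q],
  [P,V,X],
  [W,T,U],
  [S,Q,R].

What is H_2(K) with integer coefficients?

H_2 = Z.

Fix the vertex order P < Q < R < S < T < U < V < W < X and write every simplex with vertices in increasing order. Then dim K = 2 and the simplices of K are:

  0-simplices (9): P, Q, R, S, T, U, V, W, X
  1-simplices (27): PQ, PR, PT, PV, PW, PX, QR, QS, QT, QU, QV, RS, RU, RW, RX, ST, SV, SW, SX, TU, TW, TX, UV, UW, UX, VW, VX
  2-simplices (18): PQR, PQT, PRW, PTX, PVW, PVX, QRS, QSV, QTU, QUV, RSX, RUW, RUX, STW, STX, SVW, TUW, UVX

giving chain groups C_0 ≅ Z^9, C_1 ≅ Z^27, C_2 ≅ Z^18.

The boundary map ∂_1: C_1 → C_0 maps an edge to its endpoints' difference, ∂[p,q] = q − p. For instance
  ∂ST = T − S.
The resulting 9×27 matrix has rank 8, and its Smith normal form has invariant factors (1,1,1,1,1,1,1,1).

Boundary ∂_2: C_2 → C_1 sends each 2-simplex [p,q,r] to [q,r] − [p,r] + [p,q]. For instance
  ∂PQR = QR − PR + PQ,
  ∂TUW = UW − TW + TU.
This gives a 27×18 integer matrix of rank 17; reducing to Smith normal form yields diagonal entries (1,1,1,1,1,1,1,1,1,1,1,1,1,1,1,1,1).

From H_k ≅ ker(∂_k) / im(∂_{k+1}) we obtain:

  H_2: rank ker ∂_2 − rank ∂_3 = (18 − 17) − 0 = 1, and there is no ∂_3, so H_2 = Z.

(K is a triangulation of the torus T^2.)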